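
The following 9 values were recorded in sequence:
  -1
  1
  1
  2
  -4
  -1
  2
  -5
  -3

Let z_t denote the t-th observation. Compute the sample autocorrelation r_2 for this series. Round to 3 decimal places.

-0.284

Mean z̄ = (-1 + 1 + 1 + 2 − 4 − 1 + 2 − 5 − 3)/9 = -0.8889
Numerator Σ_{t=1}^{7}(z_t−z̄)(z_{t+2}−z̄) = -15.5802
Denominator Σ(z_t−z̄)² = 54.8889
r_2 = -15.5802 / 54.8889 = -0.284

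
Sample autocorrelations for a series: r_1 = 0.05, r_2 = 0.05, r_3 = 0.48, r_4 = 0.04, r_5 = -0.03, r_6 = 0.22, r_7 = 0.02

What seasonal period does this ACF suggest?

3

The largest autocorrelation is r_3 = 0.48, with a weaker echo at lag 6 (0.22); the remaining lags stay at or below 0.05.
The dominant spike at lag 3 indicates a seasonal period of 3.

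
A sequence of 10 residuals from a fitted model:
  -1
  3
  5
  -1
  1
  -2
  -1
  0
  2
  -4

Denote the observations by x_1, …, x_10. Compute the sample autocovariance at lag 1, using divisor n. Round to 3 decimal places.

-0.344

Mean x̄ = (-1 + 3 + 5 − 1 + 1 − 2 − 1 + 0 + 2 − 4)/10 = 0.2000
Σ_{t=1}^{9}(x_t−x̄)(x_{t+1}−x̄) = -3.4400
γ_1 = -3.4400 / 10 = -0.344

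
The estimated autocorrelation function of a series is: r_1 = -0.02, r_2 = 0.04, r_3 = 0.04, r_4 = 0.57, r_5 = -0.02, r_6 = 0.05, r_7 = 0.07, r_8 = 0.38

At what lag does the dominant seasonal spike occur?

4

The largest autocorrelation is r_4 = 0.57, with a weaker echo at lag 8 (0.38); the remaining lags stay at or below 0.07.
The dominant spike at lag 4 indicates a seasonal period of 4.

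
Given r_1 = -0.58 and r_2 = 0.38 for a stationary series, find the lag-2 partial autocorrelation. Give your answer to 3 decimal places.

φ_{22} = (r_2 − r_1²) / (1 − r_1²)
r_1² = (-0.58)² = 0.3364
Numerator = 0.38 − 0.3364 = 0.0436; denominator = 1 − 0.3364 = 0.6636
φ_{22} = 0.0436 / 0.6636 = 0.066

0.066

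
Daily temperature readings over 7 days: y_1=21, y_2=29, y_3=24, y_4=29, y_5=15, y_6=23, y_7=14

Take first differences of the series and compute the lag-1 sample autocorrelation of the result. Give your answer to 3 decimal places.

First differences Δy: 8, -5, 5, -14, 8, -9
Mean of differences = -1.1667
Numerator Σ(Δy_t−Δȳ)(Δy_{t+1}−Δȳ) = -327.3611
Denominator Σ(Δy_t−Δȳ)² = 446.8333
r_1(Δy) = -327.3611 / 446.8333 = -0.733

-0.733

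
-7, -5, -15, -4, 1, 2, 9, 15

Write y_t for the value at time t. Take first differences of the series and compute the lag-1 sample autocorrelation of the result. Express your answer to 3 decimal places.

First differences Δy: 2, -10, 11, 5, 1, 7, 6
Mean of differences = 3.1429
Numerator Σ(Δy_t−Δȳ)(Δy_{t+1}−Δȳ) = -74.8776
Denominator Σ(Δy_t−Δȳ)² = 266.8571
r_1(Δy) = -74.8776 / 266.8571 = -0.281

-0.281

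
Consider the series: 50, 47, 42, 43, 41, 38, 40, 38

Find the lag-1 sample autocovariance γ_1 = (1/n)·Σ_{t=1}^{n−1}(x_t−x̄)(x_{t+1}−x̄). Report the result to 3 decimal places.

Mean x̄ = (50 + 47 + 42 + 43 + 41 + 38 + 40 + 38)/8 = 42.3750
Deviations: 7.6250, 4.6250, -0.3750, 0.6250, -1.3750, -4.3750, -2.3750, -4.3750
Σ_{t=1}^{7}(x_t−x̄)(x_{t+1}−x̄) = 59.2344
γ_1 = 59.2344 / 8 = 7.404

7.404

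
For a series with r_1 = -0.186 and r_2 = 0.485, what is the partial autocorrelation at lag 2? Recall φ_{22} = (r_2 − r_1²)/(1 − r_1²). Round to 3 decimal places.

φ_{22} = (r_2 − r_1²) / (1 − r_1²)
r_1² = (-0.186)² = 0.034596
Numerator = 0.485 − 0.0346 = 0.4504; denominator = 1 − 0.0346 = 0.9654
φ_{22} = 0.4504 / 0.9654 = 0.467

0.467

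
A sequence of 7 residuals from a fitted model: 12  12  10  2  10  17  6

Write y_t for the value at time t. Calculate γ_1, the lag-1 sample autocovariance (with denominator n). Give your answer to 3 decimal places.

Mean ȳ = (12 + 12 + 10 + 2 + 10 + 17 + 6)/7 = 9.8571
Deviations: 2.1429, 2.1429, 0.1429, -7.8571, 0.1429, 7.1429, -3.8571
Σ_{t=1}^{6}(y_t−ȳ)(y_{t+1}−ȳ) = -23.8776
γ_1 = -23.8776 / 7 = -3.411

-3.411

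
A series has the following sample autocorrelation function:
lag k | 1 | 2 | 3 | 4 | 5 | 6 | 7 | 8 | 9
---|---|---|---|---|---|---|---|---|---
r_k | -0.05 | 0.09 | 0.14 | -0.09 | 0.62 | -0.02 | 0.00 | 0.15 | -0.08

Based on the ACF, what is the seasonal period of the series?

5

The largest autocorrelation is r_5 = 0.62; the remaining lags stay at or below 0.15.
The dominant spike at lag 5 indicates a seasonal period of 5.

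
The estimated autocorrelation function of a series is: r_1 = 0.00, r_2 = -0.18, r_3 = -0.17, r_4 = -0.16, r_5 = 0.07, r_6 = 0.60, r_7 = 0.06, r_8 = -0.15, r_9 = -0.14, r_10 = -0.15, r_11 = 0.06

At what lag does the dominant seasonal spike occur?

The largest autocorrelation is r_6 = 0.60; the remaining lags stay at or below 0.07.
The dominant spike at lag 6 indicates a seasonal period of 6.

6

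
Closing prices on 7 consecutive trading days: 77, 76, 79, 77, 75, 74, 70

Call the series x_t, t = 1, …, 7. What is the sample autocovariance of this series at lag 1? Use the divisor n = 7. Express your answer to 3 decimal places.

Mean x̄ = (77 + 76 + 79 + 77 + 75 + 74 + 70)/7 = 75.4286
Deviations: 1.5714, 0.5714, 3.5714, 1.5714, -0.4286, -1.4286, -5.4286
Σ_{t=1}^{6}(x_t−x̄)(x_{t+1}−x̄) = 16.2449
γ_1 = 16.2449 / 7 = 2.321

2.321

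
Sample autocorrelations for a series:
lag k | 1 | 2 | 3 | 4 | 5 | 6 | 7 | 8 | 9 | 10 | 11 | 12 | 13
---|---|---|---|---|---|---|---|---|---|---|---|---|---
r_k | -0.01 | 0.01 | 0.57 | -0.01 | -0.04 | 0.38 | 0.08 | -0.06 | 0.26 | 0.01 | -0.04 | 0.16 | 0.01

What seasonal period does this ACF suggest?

3

The largest autocorrelation is r_3 = 0.57, with weaker echoes at lags 6 (0.38), 9 (0.26) and 12 (0.16); the remaining lags stay at or below 0.08.
The dominant spike at lag 3 indicates a seasonal period of 3.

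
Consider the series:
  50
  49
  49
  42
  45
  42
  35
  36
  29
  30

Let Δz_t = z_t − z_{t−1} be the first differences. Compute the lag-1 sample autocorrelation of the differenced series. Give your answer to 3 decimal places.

-0.642

First differences Δz: -1, 0, -7, 3, -3, -7, 1, -7, 1
Mean of differences = -2.2222
Numerator Σ(Δz_t−Δz̄)(Δz_{t+1}−Δz̄) = -79.3827
Denominator Σ(Δz_t−Δz̄)² = 123.5556
r_1(Δz) = -79.3827 / 123.5556 = -0.642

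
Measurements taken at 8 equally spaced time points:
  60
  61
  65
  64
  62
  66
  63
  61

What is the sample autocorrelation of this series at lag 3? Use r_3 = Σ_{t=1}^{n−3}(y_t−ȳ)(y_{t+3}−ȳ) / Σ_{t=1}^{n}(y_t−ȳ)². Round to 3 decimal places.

0.216

Mean ȳ = (60 + 61 + 65 + 64 + 62 + 66 + 63 + 61)/8 = 62.7500
Deviations from mean: -2.7500, -1.7500, 2.2500, 1.2500, -0.7500, 3.2500, 0.2500, -1.7500
Numerator Σ_{t=1}^{5}(y_t−ȳ)(y_{t+3}−ȳ) = 6.8125
Denominator Σ(y_t−ȳ)² = 31.5000
r_3 = 6.8125 / 31.5000 = 0.216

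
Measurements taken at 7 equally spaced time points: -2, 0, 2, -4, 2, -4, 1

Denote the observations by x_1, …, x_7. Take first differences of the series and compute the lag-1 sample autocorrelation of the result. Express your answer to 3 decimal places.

-0.776

First differences Δx: 2, 2, -6, 6, -6, 5
Mean of differences = 0.5000
Numerator Σ(Δx_t−Δx̄)(Δx_{t+1}−Δx̄) = -108.2500
Denominator Σ(Δx_t−Δx̄)² = 139.5000
r_1(Δx) = -108.2500 / 139.5000 = -0.776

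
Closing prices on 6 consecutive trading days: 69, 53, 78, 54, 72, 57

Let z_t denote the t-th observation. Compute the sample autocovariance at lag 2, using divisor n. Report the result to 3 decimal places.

60.435

Mean z̄ = (69 + 53 + 78 + 54 + 72 + 57)/6 = 63.8333
Σ_{t=1}^{4}(z_t−z̄)(z_{t+2}−z̄) = 362.6111
γ_2 = 362.6111 / 6 = 60.435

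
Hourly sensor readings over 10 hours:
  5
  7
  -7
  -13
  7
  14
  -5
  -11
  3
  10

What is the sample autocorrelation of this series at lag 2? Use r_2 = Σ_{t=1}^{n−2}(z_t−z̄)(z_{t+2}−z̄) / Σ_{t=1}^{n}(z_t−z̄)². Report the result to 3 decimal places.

Mean z̄ = (5 + 7 − 7 − 13 + 7 + 14 − 5 − 11 + 3 + 10)/10 = 1.0000
Numerator Σ_{t=1}^{8}(z_t−z̄)(z_{t+2}−z̄) = -658.0000
Denominator Σ(z_t−z̄)² = 782.0000
r_2 = -658.0000 / 782.0000 = -0.841

-0.841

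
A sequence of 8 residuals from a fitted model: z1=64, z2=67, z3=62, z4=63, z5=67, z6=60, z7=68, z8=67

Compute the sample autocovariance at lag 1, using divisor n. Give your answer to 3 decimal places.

Mean z̄ = (64 + 67 + 62 + 63 + 67 + 60 + 68 + 67)/8 = 64.7500
Σ_{t=1}^{7}(z_t−z̄)(z_{t+1}−z̄) = -25.8125
γ_1 = -25.8125 / 8 = -3.227

-3.227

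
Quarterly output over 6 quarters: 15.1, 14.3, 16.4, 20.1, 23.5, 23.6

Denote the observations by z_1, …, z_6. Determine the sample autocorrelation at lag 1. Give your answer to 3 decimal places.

Mean z̄ = (15.1 + 14.3 + 16.4 + 20.1 + 23.5 + 23.6)/6 = 18.8333
Deviations from mean: -3.7333, -4.5333, -2.4333, 1.2667, 4.6667, 4.7667
Numerator Σ_{t=1}^{5}(z_t−z̄)(z_{t+1}−z̄) = 53.0289
Denominator Σ(z_t−z̄)² = 86.5133
r_1 = 53.0289 / 86.5133 = 0.613

0.613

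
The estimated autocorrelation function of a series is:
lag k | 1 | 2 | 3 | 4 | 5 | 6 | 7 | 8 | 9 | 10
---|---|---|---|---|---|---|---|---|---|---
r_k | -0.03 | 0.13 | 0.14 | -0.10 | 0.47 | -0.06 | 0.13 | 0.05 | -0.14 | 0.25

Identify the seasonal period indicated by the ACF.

5

The largest autocorrelation is r_5 = 0.47, with a weaker echo at lag 10 (0.25); the remaining lags stay at or below 0.14.
The dominant spike at lag 5 indicates a seasonal period of 5.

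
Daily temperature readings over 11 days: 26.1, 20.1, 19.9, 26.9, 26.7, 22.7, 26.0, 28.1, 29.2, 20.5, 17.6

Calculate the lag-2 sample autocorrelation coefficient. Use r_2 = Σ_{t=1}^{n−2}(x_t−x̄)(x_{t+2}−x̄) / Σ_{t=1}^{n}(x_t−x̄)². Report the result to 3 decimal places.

-0.463

Mean x̄ = (26.1 + 20.1 + 19.9 + 26.9 + 26.7 + 22.7 + 26.0 + 28.1 + 29.2 + 20.5 + 17.6)/11 = 23.9818
Numerator Σ_{t=1}^{9}(x_t−x̄)(x_{t+2}−x̄) = -71.7116
Denominator Σ(x_t−x̄)² = 154.8764
r_2 = -71.7116 / 154.8764 = -0.463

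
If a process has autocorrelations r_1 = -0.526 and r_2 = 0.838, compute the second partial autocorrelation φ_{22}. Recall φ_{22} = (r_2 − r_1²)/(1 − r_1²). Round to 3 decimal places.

φ_{22} = (r_2 − r_1²) / (1 − r_1²)
r_1² = (-0.526)² = 0.276676
Numerator = 0.838 − 0.2767 = 0.5613; denominator = 1 − 0.2767 = 0.7233
φ_{22} = 0.5613 / 0.7233 = 0.776

0.776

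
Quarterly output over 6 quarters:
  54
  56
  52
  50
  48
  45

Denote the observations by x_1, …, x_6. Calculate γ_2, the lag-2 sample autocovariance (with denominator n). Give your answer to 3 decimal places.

Mean x̄ = (54 + 56 + 52 + 50 + 48 + 45)/6 = 50.8333
Deviations: 3.1667, 5.1667, 1.1667, -0.8333, -2.8333, -5.8333
Σ_{t=1}^{4}(x_t−x̄)(x_{t+2}−x̄) = 0.9444
γ_2 = 0.9444 / 6 = 0.157

0.157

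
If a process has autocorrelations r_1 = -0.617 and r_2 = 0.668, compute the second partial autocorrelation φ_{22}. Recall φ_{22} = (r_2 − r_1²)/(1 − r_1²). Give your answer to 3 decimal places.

0.464

φ_{22} = (r_2 − r_1²) / (1 − r_1²)
r_1² = (-0.617)² = 0.380689
Numerator = 0.668 − 0.3807 = 0.2873; denominator = 1 − 0.3807 = 0.6193
φ_{22} = 0.2873 / 0.6193 = 0.464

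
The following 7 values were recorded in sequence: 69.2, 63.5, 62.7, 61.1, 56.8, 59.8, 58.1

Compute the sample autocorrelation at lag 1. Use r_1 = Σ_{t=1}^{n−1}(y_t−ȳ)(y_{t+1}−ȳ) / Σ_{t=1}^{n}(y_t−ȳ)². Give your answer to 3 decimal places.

0.329

Mean ȳ = (69.2 + 63.5 + 62.7 + 61.1 + 56.8 + 59.8 + 58.1)/7 = 61.6000
Deviations from mean: 7.6000, 1.9000, 1.1000, -0.5000, -4.8000, -1.8000, -3.5000
Numerator Σ_{t=1}^{6}(y_t−ȳ)(y_{t+1}−ȳ) = 33.3200
Denominator Σ(y_t−ȳ)² = 101.3600
r_1 = 33.3200 / 101.3600 = 0.329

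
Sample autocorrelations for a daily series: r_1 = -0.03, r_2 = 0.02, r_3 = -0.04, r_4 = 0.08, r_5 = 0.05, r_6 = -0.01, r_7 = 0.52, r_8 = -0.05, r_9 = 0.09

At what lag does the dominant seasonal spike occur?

The largest autocorrelation is r_7 = 0.52; the remaining lags stay at or below 0.09.
The dominant spike at lag 7 indicates a seasonal period of 7.

7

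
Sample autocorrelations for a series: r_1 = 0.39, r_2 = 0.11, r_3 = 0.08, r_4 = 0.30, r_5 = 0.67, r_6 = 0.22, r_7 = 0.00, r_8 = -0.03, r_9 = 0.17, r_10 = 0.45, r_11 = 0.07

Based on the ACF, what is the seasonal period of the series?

5

The largest autocorrelation is r_5 = 0.67, with a weaker echo at lag 10 (0.45); the remaining lags stay at or below 0.39. The elevated value at lag 1 (0.39), dropping to 0.11 at lag 2, reflects decaying short-term dependence rather than seasonality.
The dominant spike at lag 5 indicates a seasonal period of 5.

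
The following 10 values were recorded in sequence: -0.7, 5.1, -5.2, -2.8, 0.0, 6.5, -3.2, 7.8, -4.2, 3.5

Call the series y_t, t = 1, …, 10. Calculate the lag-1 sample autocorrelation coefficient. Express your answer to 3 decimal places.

Mean ȳ = (-0.7 + 5.1 − 5.2 − 2.8 + 0.0 + 6.5 − 3.2 + 7.8 − 4.2 + 3.5)/10 = 0.6800
Numerator Σ_{t=1}^{9}(y_t−ȳ)(y_{t+1}−ȳ) = -111.9324
Denominator Σ(y_t−ȳ)² = 199.9760
r_1 = -111.9324 / 199.9760 = -0.560

-0.560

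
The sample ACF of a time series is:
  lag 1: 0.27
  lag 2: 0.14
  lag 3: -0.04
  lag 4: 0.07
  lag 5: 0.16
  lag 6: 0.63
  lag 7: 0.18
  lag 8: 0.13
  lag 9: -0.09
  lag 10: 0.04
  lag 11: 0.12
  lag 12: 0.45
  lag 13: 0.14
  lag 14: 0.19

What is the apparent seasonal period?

The largest autocorrelation is r_6 = 0.63, with a weaker echo at lag 12 (0.45); the remaining lags stay at or below 0.27. The elevated value at lag 1 (0.27), dropping to 0.14 at lag 2, reflects decaying short-term dependence rather than seasonality.
The dominant spike at lag 6 indicates a seasonal period of 6.

6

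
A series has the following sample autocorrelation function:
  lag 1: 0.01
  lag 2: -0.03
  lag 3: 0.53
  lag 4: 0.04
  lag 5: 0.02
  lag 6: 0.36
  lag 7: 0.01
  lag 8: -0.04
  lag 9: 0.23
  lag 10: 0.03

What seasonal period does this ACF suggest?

3

The largest autocorrelation is r_3 = 0.53, with weaker echoes at lags 6 (0.36) and 9 (0.23); the remaining lags stay at or below 0.04.
The dominant spike at lag 3 indicates a seasonal period of 3.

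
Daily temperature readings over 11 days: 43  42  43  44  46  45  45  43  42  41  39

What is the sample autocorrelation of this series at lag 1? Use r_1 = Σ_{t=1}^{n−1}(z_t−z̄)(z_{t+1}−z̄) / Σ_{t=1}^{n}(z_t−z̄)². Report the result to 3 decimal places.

0.575

Mean z̄ = (43 + 42 + 43 + 44 + 46 + 45 + 45 + 43 + 42 + 41 + 39)/11 = 43.0000
Numerator Σ_{t=1}^{10}(z_t−z̄)(z_{t+1}−z̄) = 23.0000
Denominator Σ(z_t−z̄)² = 40.0000
r_1 = 23.0000 / 40.0000 = 0.575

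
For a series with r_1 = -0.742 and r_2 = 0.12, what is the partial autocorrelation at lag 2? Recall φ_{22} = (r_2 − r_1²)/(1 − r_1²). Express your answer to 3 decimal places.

-0.958

φ_{22} = (r_2 − r_1²) / (1 − r_1²)
r_1² = (-0.742)² = 0.550564
Numerator = 0.12 − 0.5506 = -0.4306; denominator = 1 − 0.5506 = 0.4494
φ_{22} = -0.4306 / 0.4494 = -0.958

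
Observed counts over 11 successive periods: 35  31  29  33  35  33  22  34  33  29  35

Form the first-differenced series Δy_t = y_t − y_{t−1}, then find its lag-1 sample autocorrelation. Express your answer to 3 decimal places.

First differences Δy: -4, -2, 4, 2, -2, -11, 12, -1, -4, 6
Mean of differences = 0.0000
Numerator Σ(Δy_t−Δȳ)(Δy_{t+1}−Δȳ) = -138.0000
Denominator Σ(Δy_t−Δȳ)² = 362.0000
r_1(Δy) = -138.0000 / 362.0000 = -0.381

-0.381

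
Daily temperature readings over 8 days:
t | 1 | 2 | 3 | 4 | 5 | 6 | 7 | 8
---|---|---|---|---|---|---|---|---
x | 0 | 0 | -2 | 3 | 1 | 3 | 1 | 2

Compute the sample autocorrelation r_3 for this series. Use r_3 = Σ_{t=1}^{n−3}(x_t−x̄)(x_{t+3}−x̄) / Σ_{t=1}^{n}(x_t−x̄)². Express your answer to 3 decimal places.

-0.400

Mean x̄ = (0 + 0 − 2 + 3 + 1 + 3 + 1 + 2)/8 = 1.0000
Deviations from mean: -1.0000, -1.0000, -3.0000, 2.0000, 0.0000, 2.0000, 0.0000, 1.0000
Σ(x_t−x̄)(x_{t+3}−x̄) = (-2.0000) + (0.0000) + (-6.0000) + (0.0000) + (0.0000) = -8.0000
Denominator Σ(x_t−x̄)² = 20.0000
r_3 = -8.0000 / 20.0000 = -0.400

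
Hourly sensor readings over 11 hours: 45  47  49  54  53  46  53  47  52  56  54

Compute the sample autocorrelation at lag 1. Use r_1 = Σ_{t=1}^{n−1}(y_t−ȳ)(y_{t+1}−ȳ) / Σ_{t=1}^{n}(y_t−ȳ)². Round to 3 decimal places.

Mean ȳ = (45 + 47 + 49 + 54 + 53 + 46 + 53 + 47 + 52 + 56 + 54)/11 = 50.5455
Numerator Σ_{t=1}^{10}(y_t−ȳ)(y_{t+1}−ȳ) = 18.8843
Denominator Σ(y_t−ȳ)² = 146.7273
r_1 = 18.8843 / 146.7273 = 0.129

0.129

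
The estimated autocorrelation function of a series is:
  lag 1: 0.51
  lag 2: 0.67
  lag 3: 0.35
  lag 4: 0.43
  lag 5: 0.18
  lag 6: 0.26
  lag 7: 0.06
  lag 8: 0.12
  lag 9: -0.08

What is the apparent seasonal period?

2

The largest autocorrelation is r_2 = 0.67; the remaining lags stay at or below 0.51.
The dominant spike at lag 2 indicates a seasonal period of 2.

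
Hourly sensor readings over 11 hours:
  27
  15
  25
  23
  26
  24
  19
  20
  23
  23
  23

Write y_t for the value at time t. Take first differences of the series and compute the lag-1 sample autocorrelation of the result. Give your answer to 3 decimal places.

First differences Δy: -12, 10, -2, 3, -2, -5, 1, 3, 0, 0
Mean of differences = -0.4000
Numerator Σ(Δy_t−Δȳ)(Δy_{t+1}−Δȳ) = -140.9600
Denominator Σ(Δy_t−Δȳ)² = 294.4000
r_1(Δy) = -140.9600 / 294.4000 = -0.479

-0.479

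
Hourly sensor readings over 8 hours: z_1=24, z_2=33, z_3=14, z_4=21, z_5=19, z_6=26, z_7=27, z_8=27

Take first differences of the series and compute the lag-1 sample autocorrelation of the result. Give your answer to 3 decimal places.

First differences Δz: 9, -19, 7, -2, 7, 1, 0
Mean of differences = 0.4286
Numerator Σ(Δz_t−Δz̄)(Δz_{t+1}−Δz̄) = -322.6122
Denominator Σ(Δz_t−Δz̄)² = 543.7143
r_1(Δz) = -322.6122 / 543.7143 = -0.593

-0.593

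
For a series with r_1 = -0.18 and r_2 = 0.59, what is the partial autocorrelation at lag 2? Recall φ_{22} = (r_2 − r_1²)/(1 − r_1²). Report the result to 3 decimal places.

φ_{22} = (r_2 − r_1²) / (1 − r_1²)
r_1² = (-0.18)² = 0.0324
Numerator = 0.59 − 0.0324 = 0.5576; denominator = 1 − 0.0324 = 0.9676
φ_{22} = 0.5576 / 0.9676 = 0.576

0.576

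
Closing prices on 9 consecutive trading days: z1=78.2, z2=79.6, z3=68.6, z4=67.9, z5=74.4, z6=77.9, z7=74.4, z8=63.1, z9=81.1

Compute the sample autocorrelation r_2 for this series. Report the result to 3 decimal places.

-0.410

Mean z̄ = (78.2 + 79.6 + 68.6 + 67.9 + 74.4 + 77.9 + 74.4 + 63.1 + 81.1)/9 = 73.9111
Σ(z_t−z̄)(z_{t+2}−z̄) = (-22.7788) + (-34.1965) + (-2.5965) + (-23.9777) + (0.2390) + (-43.1243) + (3.5146) = -122.9202
Denominator Σ(z_t−z̄)² = 300.0489
r_2 = -122.9202 / 300.0489 = -0.410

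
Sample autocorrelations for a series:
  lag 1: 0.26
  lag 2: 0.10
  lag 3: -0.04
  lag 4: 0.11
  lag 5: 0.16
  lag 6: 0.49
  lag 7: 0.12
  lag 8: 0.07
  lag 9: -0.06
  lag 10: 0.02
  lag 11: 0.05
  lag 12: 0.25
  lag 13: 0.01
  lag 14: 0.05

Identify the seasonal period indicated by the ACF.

6

The largest autocorrelation is r_6 = 0.49; the remaining lags stay at or below 0.26. The elevated value at lag 1 (0.26), dropping to 0.10 at lag 2, reflects decaying short-term dependence rather than seasonality.
The dominant spike at lag 6 indicates a seasonal period of 6.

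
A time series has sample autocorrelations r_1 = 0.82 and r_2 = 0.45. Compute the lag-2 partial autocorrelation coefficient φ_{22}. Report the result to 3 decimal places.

φ_{22} = (r_2 − r_1²) / (1 − r_1²)
r_1² = (0.82)² = 0.6724
Numerator = 0.45 − 0.6724 = -0.2224; denominator = 1 − 0.6724 = 0.3276
φ_{22} = -0.2224 / 0.3276 = -0.679

-0.679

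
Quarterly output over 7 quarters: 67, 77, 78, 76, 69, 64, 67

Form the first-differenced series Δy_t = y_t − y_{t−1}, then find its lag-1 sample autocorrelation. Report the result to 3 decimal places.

First differences Δy: 10, 1, -2, -7, -5, 3
Mean of differences = 0.0000
Numerator Σ(Δy_t−Δȳ)(Δy_{t+1}−Δȳ) = 42.0000
Denominator Σ(Δy_t−Δȳ)² = 188.0000
r_1(Δy) = 42.0000 / 188.0000 = 0.223

0.223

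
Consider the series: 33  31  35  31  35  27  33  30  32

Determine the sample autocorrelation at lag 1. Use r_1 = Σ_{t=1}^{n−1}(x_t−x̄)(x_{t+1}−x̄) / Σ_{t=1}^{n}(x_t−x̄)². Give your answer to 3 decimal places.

Mean x̄ = (33 + 31 + 35 + 31 + 35 + 27 + 33 + 30 + 32)/9 = 31.8889
Numerator Σ_{t=1}^{8}(x_t−x̄)(x_{t+1}−x̄) = -32.2346
Denominator Σ(x_t−x̄)² = 50.8889
r_1 = -32.2346 / 50.8889 = -0.633

-0.633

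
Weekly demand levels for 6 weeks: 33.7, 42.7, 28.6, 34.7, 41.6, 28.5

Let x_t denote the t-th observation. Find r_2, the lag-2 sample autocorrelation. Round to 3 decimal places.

-0.184

Mean x̄ = (33.7 + 42.7 + 28.6 + 34.7 + 41.6 + 28.5)/6 = 34.9667
Deviations from mean: -1.2667, 7.7333, -6.3667, -0.2667, 6.6333, -6.4667
Numerator Σ_{t=1}^{4}(x_t−x̄)(x_{t+2}−x̄) = -34.5056
Denominator Σ(x_t−x̄)² = 187.8333
r_2 = -34.5056 / 187.8333 = -0.184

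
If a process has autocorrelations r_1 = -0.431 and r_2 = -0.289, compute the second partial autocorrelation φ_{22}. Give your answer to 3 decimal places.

-0.583

φ_{22} = (r_2 − r_1²) / (1 − r_1²)
r_1² = (-0.431)² = 0.185761
Numerator = -0.289 − 0.1858 = -0.4748; denominator = 1 − 0.1858 = 0.8142
φ_{22} = -0.4748 / 0.8142 = -0.583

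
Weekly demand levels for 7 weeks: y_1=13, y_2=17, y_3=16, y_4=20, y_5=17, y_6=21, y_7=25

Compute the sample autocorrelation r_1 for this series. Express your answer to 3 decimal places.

0.200

Mean ȳ = (13 + 17 + 16 + 20 + 17 + 21 + 25)/7 = 18.4286
Deviations from mean: -5.4286, -1.4286, -2.4286, 1.5714, -1.4286, 2.5714, 6.5714
Numerator Σ_{t=1}^{6}(y_t−ȳ)(y_{t+1}−ȳ) = 18.3878
Denominator Σ(y_t−ȳ)² = 91.7143
r_1 = 18.3878 / 91.7143 = 0.200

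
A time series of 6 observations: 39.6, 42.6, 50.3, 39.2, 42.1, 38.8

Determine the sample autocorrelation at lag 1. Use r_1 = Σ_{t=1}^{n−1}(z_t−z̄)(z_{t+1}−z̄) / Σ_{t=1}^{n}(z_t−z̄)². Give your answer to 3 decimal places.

Mean z̄ = (39.6 + 42.6 + 50.3 + 39.2 + 42.1 + 38.8)/6 = 42.1000
Deviations from mean: -2.5000, 0.5000, 8.2000, -2.9000, 0.0000, -3.3000
Numerator Σ_{t=1}^{5}(z_t−z̄)(z_{t+1}−z̄) = -20.9300
Denominator Σ(z_t−z̄)² = 93.0400
r_1 = -20.9300 / 93.0400 = -0.225

-0.225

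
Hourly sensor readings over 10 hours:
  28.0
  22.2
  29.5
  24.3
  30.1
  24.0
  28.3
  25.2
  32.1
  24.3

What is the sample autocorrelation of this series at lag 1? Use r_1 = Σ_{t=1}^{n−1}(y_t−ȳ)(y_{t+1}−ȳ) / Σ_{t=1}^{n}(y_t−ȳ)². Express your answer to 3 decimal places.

-0.750

Mean ȳ = (28.0 + 22.2 + 29.5 + 24.3 + 30.1 + 24.0 + 28.3 + 25.2 + 32.1 + 24.3)/10 = 26.8000
Numerator Σ_{t=1}^{9}(y_t−ȳ)(y_{t+1}−ȳ) = -70.5100
Denominator Σ(y_t−ȳ)² = 94.0200
r_1 = -70.5100 / 94.0200 = -0.750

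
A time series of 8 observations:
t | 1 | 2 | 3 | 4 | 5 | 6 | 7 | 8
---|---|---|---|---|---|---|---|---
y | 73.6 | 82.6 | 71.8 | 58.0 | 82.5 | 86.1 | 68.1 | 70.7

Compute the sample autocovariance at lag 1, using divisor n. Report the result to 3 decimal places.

Mean ȳ = (73.6 + 82.6 + 71.8 + 58.0 + 82.5 + 86.1 + 68.1 + 70.7)/8 = 74.1750
Deviations: -0.5750, 8.4250, -2.3750, -16.1750, 8.3250, 11.9250, -6.0750, -3.4750
Σ_{t=1}^{7}(y_t−ȳ)(y_{t+1}−ȳ) = -73.1531
γ_1 = -73.1531 / 8 = -9.144

-9.144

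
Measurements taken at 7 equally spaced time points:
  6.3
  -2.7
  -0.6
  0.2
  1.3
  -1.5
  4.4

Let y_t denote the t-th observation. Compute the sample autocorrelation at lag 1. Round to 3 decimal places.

Mean ȳ = (6.3 − 2.7 − 0.6 + 0.2 + 1.3 − 1.5 + 4.4)/7 = 1.0571
Σ(y_t−ȳ)(y_{t+1}−ȳ) = (-19.6982) + (6.2261) + (1.4204) + (-0.2082) + (-0.6210) + (-8.5482) = -21.4290
Denominator Σ(y_t−ȳ)² = 62.8571
r_1 = -21.4290 / 62.8571 = -0.341

-0.341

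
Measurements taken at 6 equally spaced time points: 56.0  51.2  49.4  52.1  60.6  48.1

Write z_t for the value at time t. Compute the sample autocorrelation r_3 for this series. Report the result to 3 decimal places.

Mean z̄ = (56.0 + 51.2 + 49.4 + 52.1 + 60.6 + 48.1)/6 = 52.9000
Σ(z_t−z̄)(z_{t+3}−z̄) = (-2.4800) + (-13.0900) + (16.8000) = 1.2300
Denominator Σ(z_t−z̄)² = 107.7200
r_3 = 1.2300 / 107.7200 = 0.011

0.011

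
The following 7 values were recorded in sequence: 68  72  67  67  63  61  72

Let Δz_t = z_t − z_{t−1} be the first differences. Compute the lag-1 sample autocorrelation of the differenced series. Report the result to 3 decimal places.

-0.151

First differences Δz: 4, -5, 0, -4, -2, 11
Mean of differences = 0.6667
Numerator Σ(Δz_t−Δz̄)(Δz_{t+1}−Δz̄) = -27.1111
Denominator Σ(Δz_t−Δz̄)² = 179.3333
r_1(Δz) = -27.1111 / 179.3333 = -0.151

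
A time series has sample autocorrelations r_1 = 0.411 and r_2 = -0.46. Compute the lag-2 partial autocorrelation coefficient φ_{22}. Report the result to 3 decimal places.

-0.757

φ_{22} = (r_2 − r_1²) / (1 − r_1²)
r_1² = (0.411)² = 0.168921
Numerator = -0.46 − 0.1689 = -0.6289; denominator = 1 − 0.1689 = 0.8311
φ_{22} = -0.6289 / 0.8311 = -0.757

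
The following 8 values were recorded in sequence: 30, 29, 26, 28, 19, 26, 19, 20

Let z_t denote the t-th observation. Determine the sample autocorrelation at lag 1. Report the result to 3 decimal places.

Mean z̄ = (30 + 29 + 26 + 28 + 19 + 26 + 19 + 20)/8 = 24.6250
Deviations from mean: 5.3750, 4.3750, 1.3750, 3.3750, -5.6250, 1.3750, -5.6250, -4.6250
Σ(z_t−z̄)(z_{t+1}−z̄) = (23.5156) + (6.0156) + (4.6406) + (-18.9844) + (-7.7344) + (-7.7344) + (26.0156) = 25.7344
Denominator Σ(z_t−z̄)² = 147.8750
r_1 = 25.7344 / 147.8750 = 0.174

0.174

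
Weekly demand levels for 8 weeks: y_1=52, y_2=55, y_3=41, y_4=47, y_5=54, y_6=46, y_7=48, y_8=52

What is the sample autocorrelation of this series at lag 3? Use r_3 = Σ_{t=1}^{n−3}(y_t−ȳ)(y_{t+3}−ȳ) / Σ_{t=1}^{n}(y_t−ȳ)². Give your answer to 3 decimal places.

0.407

Mean ȳ = (52 + 55 + 41 + 47 + 54 + 46 + 48 + 52)/8 = 49.3750
Deviations from mean: 2.6250, 5.6250, -8.3750, -2.3750, 4.6250, -3.3750, -1.3750, 2.6250
Σ(y_t−ȳ)(y_{t+3}−ȳ) = (-6.2344) + (26.0156) + (28.2656) + (3.2656) + (12.1406) = 63.4531
Denominator Σ(y_t−ȳ)² = 155.8750
r_3 = 63.4531 / 155.8750 = 0.407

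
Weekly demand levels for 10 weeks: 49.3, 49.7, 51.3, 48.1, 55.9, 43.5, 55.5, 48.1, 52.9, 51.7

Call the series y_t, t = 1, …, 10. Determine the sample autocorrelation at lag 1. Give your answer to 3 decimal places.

-0.822

Mean ȳ = (49.3 + 49.7 + 51.3 + 48.1 + 55.9 + 43.5 + 55.5 + 48.1 + 52.9 + 51.7)/10 = 50.6000
Numerator Σ_{t=1}^{9}(y_t−ȳ)(y_{t+1}−ȳ) = -102.3500
Denominator Σ(y_t−ȳ)² = 124.5000
r_1 = -102.3500 / 124.5000 = -0.822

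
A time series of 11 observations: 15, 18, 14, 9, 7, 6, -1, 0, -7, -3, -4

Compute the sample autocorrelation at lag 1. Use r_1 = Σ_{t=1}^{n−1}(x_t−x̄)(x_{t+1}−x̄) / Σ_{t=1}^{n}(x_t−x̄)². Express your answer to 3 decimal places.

Mean x̄ = (15 + 18 + 14 + 9 + 7 + 6 − 1 + 0 − 7 − 3 − 4)/11 = 4.9091
Numerator Σ_{t=1}^{10}(x_t−x̄)(x_{t+1}−x̄) = 544.8099
Denominator Σ(x_t−x̄)² = 720.9091
r_1 = 544.8099 / 720.9091 = 0.756

0.756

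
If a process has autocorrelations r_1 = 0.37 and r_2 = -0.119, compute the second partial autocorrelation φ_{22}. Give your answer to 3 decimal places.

-0.296

φ_{22} = (r_2 − r_1²) / (1 − r_1²)
r_1² = (0.37)² = 0.1369
Numerator = -0.119 − 0.1369 = -0.2559; denominator = 1 − 0.1369 = 0.8631
φ_{22} = -0.2559 / 0.8631 = -0.296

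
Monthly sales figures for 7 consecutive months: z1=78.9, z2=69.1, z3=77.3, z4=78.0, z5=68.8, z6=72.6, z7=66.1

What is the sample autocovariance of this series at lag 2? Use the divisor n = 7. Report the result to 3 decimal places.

Mean z̄ = (78.9 + 69.1 + 77.3 + 78.0 + 68.8 + 72.6 + 66.1)/7 = 72.9714
Σ_{t=1}^{5}(z_t−z̄)(z_{t+2}−z̄) = 14.9341
γ_2 = 14.9341 / 7 = 2.133

2.133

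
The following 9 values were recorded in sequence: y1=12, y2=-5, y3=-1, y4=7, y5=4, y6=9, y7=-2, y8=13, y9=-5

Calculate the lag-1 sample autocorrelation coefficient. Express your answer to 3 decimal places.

Mean ȳ = (12 − 5 − 1 + 7 + 4 + 9 − 2 + 13 − 5)/9 = 3.5556
Numerator Σ_{t=1}^{8}(y_t−ȳ)(y_{t+1}−ȳ) = -208.5309
Denominator Σ(y_t−ȳ)² = 400.2222
r_1 = -208.5309 / 400.2222 = -0.521

-0.521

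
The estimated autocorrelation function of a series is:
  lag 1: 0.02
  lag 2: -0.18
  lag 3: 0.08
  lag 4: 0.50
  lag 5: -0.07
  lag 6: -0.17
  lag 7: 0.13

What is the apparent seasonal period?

4

The largest autocorrelation is r_4 = 0.50; the remaining lags stay at or below 0.13.
The dominant spike at lag 4 indicates a seasonal period of 4.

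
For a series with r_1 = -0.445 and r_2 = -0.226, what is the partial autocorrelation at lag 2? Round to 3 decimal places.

-0.529

φ_{22} = (r_2 − r_1²) / (1 − r_1²)
r_1² = (-0.445)² = 0.198025
Numerator = -0.226 − 0.1980 = -0.4240; denominator = 1 − 0.1980 = 0.8020
φ_{22} = -0.4240 / 0.8020 = -0.529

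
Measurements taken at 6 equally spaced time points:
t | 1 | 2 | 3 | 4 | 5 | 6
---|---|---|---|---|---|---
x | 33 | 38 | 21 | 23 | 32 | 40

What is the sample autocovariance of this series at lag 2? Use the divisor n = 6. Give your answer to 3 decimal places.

-25.843

Mean x̄ = (33 + 38 + 21 + 23 + 32 + 40)/6 = 31.1667
Σ_{t=1}^{4}(x_t−x̄)(x_{t+2}−x̄) = -155.0556
γ_2 = -155.0556 / 6 = -25.843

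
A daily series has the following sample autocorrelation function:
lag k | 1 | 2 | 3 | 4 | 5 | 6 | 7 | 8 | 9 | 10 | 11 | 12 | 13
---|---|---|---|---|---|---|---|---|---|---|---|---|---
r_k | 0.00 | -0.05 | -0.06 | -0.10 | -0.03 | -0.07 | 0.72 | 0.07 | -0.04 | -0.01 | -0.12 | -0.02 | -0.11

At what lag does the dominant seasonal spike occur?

The largest autocorrelation is r_7 = 0.72; the remaining lags stay at or below 0.07.
The dominant spike at lag 7 indicates a seasonal period of 7.

7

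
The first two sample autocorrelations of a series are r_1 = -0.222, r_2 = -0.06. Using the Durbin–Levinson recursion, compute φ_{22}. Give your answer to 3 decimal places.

-0.115

φ_{22} = (r_2 − r_1²) / (1 − r_1²)
r_1² = (-0.222)² = 0.049284
Numerator = -0.06 − 0.0493 = -0.1093; denominator = 1 − 0.0493 = 0.9507
φ_{22} = -0.1093 / 0.9507 = -0.115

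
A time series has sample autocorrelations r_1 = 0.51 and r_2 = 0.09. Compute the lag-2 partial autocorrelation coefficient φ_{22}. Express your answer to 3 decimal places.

φ_{22} = (r_2 − r_1²) / (1 − r_1²)
r_1² = (0.51)² = 0.2601
Numerator = 0.09 − 0.2601 = -0.1701; denominator = 1 − 0.2601 = 0.7399
φ_{22} = -0.1701 / 0.7399 = -0.230

-0.230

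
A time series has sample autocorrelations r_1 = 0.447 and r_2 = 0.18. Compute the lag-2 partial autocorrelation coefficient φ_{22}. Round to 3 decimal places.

-0.025

φ_{22} = (r_2 − r_1²) / (1 − r_1²)
r_1² = (0.447)² = 0.199809
Numerator = 0.18 − 0.1998 = -0.0198; denominator = 1 − 0.1998 = 0.8002
φ_{22} = -0.0198 / 0.8002 = -0.025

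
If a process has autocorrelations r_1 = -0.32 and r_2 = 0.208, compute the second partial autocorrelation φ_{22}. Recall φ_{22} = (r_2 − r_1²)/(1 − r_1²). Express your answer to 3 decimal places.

0.118

φ_{22} = (r_2 − r_1²) / (1 − r_1²)
r_1² = (-0.32)² = 0.1024
Numerator = 0.208 − 0.1024 = 0.1056; denominator = 1 − 0.1024 = 0.8976
φ_{22} = 0.1056 / 0.8976 = 0.118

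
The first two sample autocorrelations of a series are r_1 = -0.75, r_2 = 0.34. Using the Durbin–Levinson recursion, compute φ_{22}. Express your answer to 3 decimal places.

φ_{22} = (r_2 − r_1²) / (1 − r_1²)
r_1² = (-0.75)² = 0.5625
Numerator = 0.34 − 0.5625 = -0.2225; denominator = 1 − 0.5625 = 0.4375
φ_{22} = -0.2225 / 0.4375 = -0.509

-0.509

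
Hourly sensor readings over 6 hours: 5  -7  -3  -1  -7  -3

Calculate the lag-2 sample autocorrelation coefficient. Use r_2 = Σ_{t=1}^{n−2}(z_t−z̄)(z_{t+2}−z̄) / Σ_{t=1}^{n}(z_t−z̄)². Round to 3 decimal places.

Mean z̄ = (5 − 7 − 3 − 1 − 7 − 3)/6 = -2.6667
Deviations from mean: 7.6667, -4.3333, -0.3333, 1.6667, -4.3333, -0.3333
Numerator Σ_{t=1}^{4}(z_t−z̄)(z_{t+2}−z̄) = -8.8889
Denominator Σ(z_t−z̄)² = 99.3333
r_2 = -8.8889 / 99.3333 = -0.089

-0.089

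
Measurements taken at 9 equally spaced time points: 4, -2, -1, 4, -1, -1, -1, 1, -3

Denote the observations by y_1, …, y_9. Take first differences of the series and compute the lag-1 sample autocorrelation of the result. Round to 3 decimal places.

-0.319

First differences Δy: -6, 1, 5, -5, 0, 0, 2, -4
Mean of differences = -0.8750
Numerator Σ(Δy_t−Δȳ)(Δy_{t+1}−Δȳ) = -32.1406
Denominator Σ(Δy_t−Δȳ)² = 100.8750
r_1(Δy) = -32.1406 / 100.8750 = -0.319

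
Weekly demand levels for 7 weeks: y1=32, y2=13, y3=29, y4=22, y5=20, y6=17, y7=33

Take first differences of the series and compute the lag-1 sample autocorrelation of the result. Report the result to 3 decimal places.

-0.476

First differences Δy: -19, 16, -7, -2, -3, 16
Mean of differences = 0.1667
Numerator Σ(Δy_t−Δȳ)(Δy_{t+1}−Δȳ) = -444.6944
Denominator Σ(Δy_t−Δȳ)² = 934.8333
r_1(Δy) = -444.6944 / 934.8333 = -0.476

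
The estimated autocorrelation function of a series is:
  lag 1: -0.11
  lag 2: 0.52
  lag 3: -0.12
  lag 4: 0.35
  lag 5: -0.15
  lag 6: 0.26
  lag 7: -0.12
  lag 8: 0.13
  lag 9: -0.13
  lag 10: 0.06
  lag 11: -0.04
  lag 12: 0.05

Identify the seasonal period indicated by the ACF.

2

The largest autocorrelation is r_2 = 0.52, with weaker echoes at lags 4 (0.35) and 6 (0.26); the remaining lags stay at or below 0.13.
The dominant spike at lag 2 indicates a seasonal period of 2.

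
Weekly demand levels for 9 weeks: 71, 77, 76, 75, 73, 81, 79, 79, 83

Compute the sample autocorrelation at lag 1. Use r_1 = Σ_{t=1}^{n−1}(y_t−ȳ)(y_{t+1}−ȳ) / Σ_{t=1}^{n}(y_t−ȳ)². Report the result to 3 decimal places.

0.153

Mean ȳ = (71 + 77 + 76 + 75 + 73 + 81 + 79 + 79 + 83)/9 = 77.1111
Numerator Σ_{t=1}^{8}(y_t−ȳ)(y_{t+1}−ȳ) = 17.8765
Denominator Σ(y_t−ȳ)² = 116.8889
r_1 = 17.8765 / 116.8889 = 0.153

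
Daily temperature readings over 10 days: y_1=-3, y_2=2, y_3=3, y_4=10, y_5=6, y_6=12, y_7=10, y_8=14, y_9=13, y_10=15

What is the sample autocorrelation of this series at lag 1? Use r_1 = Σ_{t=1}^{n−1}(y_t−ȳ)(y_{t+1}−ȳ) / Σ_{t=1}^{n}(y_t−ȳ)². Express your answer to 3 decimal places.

0.494

Mean ȳ = (-3 + 2 + 3 + 10 + 6 + 12 + 10 + 14 + 13 + 15)/10 = 8.2000
Numerator Σ_{t=1}^{9}(y_t−ȳ)(y_{t+1}−ȳ) = 157.7600
Denominator Σ(y_t−ȳ)² = 319.6000
r_1 = 157.7600 / 319.6000 = 0.494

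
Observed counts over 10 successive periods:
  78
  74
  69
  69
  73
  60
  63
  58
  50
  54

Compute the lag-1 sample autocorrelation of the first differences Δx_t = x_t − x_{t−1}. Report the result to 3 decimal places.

-0.540

First differences Δx: -4, -5, 0, 4, -13, 3, -5, -8, 4
Mean of differences = -2.6667
Numerator Σ(Δx_t−Δx̄)(Δx_{t+1}−Δx̄) = -149.1111
Denominator Σ(Δx_t−Δx̄)² = 276.0000
r_1(Δx) = -149.1111 / 276.0000 = -0.540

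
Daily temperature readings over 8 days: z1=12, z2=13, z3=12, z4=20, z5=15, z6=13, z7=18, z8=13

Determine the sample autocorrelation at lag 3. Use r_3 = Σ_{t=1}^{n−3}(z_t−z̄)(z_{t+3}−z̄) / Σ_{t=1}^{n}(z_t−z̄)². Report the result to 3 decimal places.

Mean z̄ = (12 + 13 + 12 + 20 + 15 + 13 + 18 + 13)/8 = 14.5000
Deviations from mean: -2.5000, -1.5000, -2.5000, 5.5000, 0.5000, -1.5000, 3.5000, -1.5000
Σ(z_t−z̄)(z_{t+3}−z̄) = (-13.7500) + (-0.7500) + (3.7500) + (19.2500) + (-0.7500) = 7.7500
Denominator Σ(z_t−z̄)² = 62.0000
r_3 = 7.7500 / 62.0000 = 0.125

0.125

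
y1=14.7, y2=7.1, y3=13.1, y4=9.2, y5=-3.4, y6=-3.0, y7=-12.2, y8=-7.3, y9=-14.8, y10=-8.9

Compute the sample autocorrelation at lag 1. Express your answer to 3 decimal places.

0.630

Mean ȳ = (14.7 + 7.1 + 13.1 + 9.2 − 3.4 − 3.0 − 12.2 − 7.3 − 14.8 − 8.9)/10 = -0.5500
Numerator Σ_{t=1}^{9}(y_t−ȳ)(y_{t+1}−ȳ) = 655.7225
Denominator Σ(y_t−ȳ)² = 1040.6650
r_1 = 655.7225 / 1040.6650 = 0.630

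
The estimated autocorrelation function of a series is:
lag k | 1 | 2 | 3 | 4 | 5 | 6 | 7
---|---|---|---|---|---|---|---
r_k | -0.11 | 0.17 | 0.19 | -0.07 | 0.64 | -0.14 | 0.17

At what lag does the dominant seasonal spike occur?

5

The largest autocorrelation is r_5 = 0.64; the remaining lags stay at or below 0.19.
The dominant spike at lag 5 indicates a seasonal period of 5.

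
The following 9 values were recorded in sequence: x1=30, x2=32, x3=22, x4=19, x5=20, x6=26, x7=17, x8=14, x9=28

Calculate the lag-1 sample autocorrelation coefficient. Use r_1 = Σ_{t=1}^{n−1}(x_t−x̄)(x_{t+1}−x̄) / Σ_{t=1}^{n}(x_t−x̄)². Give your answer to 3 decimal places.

Mean x̄ = (30 + 32 + 22 + 19 + 20 + 26 + 17 + 14 + 28)/9 = 23.1111
Numerator Σ_{t=1}^{8}(x_t−x̄)(x_{t+1}−x̄) = 53.2099
Denominator Σ(x_t−x̄)² = 306.8889
r_1 = 53.2099 / 306.8889 = 0.173

0.173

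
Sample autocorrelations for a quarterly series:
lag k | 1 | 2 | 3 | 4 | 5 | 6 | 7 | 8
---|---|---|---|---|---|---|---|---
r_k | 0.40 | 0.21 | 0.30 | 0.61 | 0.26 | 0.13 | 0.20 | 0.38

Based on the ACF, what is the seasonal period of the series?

The largest autocorrelation is r_4 = 0.61; the remaining lags stay at or below 0.40. The elevated value at lag 1 (0.40), dropping to 0.21 at lag 2, reflects decaying short-term dependence rather than seasonality.
The dominant spike at lag 4 indicates a seasonal period of 4.

4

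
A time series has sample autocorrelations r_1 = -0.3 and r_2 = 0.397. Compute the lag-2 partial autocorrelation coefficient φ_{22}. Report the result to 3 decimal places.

0.337

φ_{22} = (r_2 − r_1²) / (1 − r_1²)
r_1² = (-0.3)² = 0.09
Numerator = 0.397 − 0.0900 = 0.3070; denominator = 1 − 0.0900 = 0.9100
φ_{22} = 0.3070 / 0.9100 = 0.337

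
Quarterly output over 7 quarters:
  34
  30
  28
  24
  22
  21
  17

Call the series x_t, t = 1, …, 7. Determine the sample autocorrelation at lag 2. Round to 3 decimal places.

Mean x̄ = (34 + 30 + 28 + 24 + 22 + 21 + 17)/7 = 25.1429
Σ(x_t−x̄)(x_{t+2}−x̄) = (25.3061) + (-5.5510) + (-8.9796) + (4.7347) + (25.5918) = 41.1020
Denominator Σ(x_t−x̄)² = 204.8571
r_2 = 41.1020 / 204.8571 = 0.201

0.201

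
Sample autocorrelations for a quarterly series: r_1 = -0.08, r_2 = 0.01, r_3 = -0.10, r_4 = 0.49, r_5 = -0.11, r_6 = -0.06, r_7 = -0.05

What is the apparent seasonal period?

The largest autocorrelation is r_4 = 0.49; the remaining lags stay at or below 0.01.
The dominant spike at lag 4 indicates a seasonal period of 4.

4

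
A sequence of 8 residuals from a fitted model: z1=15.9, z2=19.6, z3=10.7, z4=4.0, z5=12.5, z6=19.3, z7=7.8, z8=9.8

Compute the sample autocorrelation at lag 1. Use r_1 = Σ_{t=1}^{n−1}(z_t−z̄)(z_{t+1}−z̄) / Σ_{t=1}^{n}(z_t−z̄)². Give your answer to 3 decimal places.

0.034

Mean z̄ = (15.9 + 19.6 + 10.7 + 4.0 + 12.5 + 19.3 + 7.8 + 9.8)/8 = 12.4500
Deviations from mean: 3.4500, 7.1500, -1.7500, -8.4500, 0.0500, 6.8500, -4.6500, -2.6500
Σ(z_t−z̄)(z_{t+1}−z̄) = (24.6675) + (-12.5125) + (14.7875) + (-0.4225) + (0.3425) + (-31.8525) + (12.3225) = 7.3325
Denominator Σ(z_t−z̄)² = 213.0600
r_1 = 7.3325 / 213.0600 = 0.034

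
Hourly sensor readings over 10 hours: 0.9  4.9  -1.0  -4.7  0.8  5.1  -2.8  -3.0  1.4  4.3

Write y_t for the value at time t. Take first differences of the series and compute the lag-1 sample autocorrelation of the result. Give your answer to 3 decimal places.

First differences Δy: 4.0, -5.9, -3.7, 5.5, 4.3, -7.9, -0.2, 4.4, 2.9
Mean of differences = 0.3778
Numerator Σ(Δy_t−Δȳ)(Δy_{t+1}−Δȳ) = -17.8005
Denominator Σ(Δy_t−Δȳ)² = 202.1756
r_1(Δy) = -17.8005 / 202.1756 = -0.088

-0.088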